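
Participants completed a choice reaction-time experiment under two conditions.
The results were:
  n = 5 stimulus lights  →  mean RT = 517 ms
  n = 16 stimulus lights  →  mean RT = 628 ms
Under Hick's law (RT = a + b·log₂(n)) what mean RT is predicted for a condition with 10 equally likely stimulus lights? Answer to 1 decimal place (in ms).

Solve the two-equation system in a and b:
  b = (628 − 517) / (log₂ 16 − log₂ 5) = 111 / (4 − 2.3219) = 66.147 ms/bit
  a = 517 − 66.147 × 2.3219 = 363.411 ms
Then RT(10) = 363.411 + 66.147 × log₂ 10 = 363.411 + 66.147 × 3.3219 ≈ 583.147 ms.

583.1 ms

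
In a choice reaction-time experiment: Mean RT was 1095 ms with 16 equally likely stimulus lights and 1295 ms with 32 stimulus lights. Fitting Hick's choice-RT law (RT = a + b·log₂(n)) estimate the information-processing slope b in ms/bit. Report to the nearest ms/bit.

200 ms/bit

The slope on a log₂ axis is (1295 − 1095) / (5 − 4) = 200 ms/bit.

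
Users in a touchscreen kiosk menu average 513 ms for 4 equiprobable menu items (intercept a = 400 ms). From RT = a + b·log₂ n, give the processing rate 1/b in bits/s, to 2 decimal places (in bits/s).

17.70 bits/s

b = (513 − 400)/log₂ 4 = 113/2 = 56.500 ms per bit = 0.05650 s/bit; the reciprocal is 17.699 bits/s.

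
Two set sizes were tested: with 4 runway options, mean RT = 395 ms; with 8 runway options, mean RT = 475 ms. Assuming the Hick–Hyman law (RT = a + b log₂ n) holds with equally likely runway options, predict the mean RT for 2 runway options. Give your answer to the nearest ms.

RT is linear in log₂ n, so two points fix the line:
  b = (475 − 395) / (log₂ 8 − log₂ 4) = 80 / (3 − 2) = 80 ms/bit
  a = 395 − 80 × 2 = 235 ms
Then RT(2) = 235 + 80 × log₂ 2 = 235 + 80 × 1 ≈ 315.000 ms.

315 ms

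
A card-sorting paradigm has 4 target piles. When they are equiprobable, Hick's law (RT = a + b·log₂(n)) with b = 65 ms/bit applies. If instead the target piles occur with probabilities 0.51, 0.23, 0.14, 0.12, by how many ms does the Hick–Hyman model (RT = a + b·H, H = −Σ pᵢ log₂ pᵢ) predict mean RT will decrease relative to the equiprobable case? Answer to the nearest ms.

Equiprobable entropy H₀ = log₂ 4 = 2.0000 bits.
Skewed entropy H = −Σ pᵢ log₂ pᵢ = 1.7473 bits.
ΔRT = b·(H₀ − H) = 65 × 0.2527 = 16.43 ms.

16 ms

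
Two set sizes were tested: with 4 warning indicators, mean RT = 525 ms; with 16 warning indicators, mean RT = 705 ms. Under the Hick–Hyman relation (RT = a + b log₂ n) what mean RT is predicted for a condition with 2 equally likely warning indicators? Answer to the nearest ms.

Solve the two-equation system in a and b:
  b = (705 − 525) / (log₂ 16 − log₂ 4) = 180 / (4 − 2) = 90 ms/bit
  a = 525 − 90 × 2 = 345 ms
Then RT(2) = 345 + 90 × log₂ 2 = 345 + 90 × 1 ≈ 435.000 ms.

435 ms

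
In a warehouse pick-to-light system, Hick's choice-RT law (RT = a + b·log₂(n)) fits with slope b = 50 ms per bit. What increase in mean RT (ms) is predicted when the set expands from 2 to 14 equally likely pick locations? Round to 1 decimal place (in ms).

140.4 ms

Only the slope matters, since a is common to both: ΔRT = b·log₂(n₂/n₁).
log₂(14) − log₂(2) = 3.8074 − 1 = 2.8074.
ΔRT = 50 × 2.8074 = 140.368 ms.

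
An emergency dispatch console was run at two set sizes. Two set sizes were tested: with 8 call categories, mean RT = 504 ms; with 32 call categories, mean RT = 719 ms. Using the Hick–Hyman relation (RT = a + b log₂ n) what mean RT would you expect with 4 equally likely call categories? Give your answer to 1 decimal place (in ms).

Solve the two-equation system in a and b:
  b = (719 − 504) / (log₂ 32 − log₂ 8) = 215 / (5 − 3) = 107.500 ms/bit
  a = 504 − 107.500 × 3 = 181.500 ms
Then RT(4) = 181.500 + 107.500 × log₂ 4 = 181.500 + 107.500 × 2 ≈ 396.500 ms.

396.5 ms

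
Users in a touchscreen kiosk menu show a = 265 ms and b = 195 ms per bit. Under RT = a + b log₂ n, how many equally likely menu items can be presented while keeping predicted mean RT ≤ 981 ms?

12

Information budget: (981 − 265)/195 = 3.6718 bits, so n ≤ 2^3.6718 = 12.744 → at most 12.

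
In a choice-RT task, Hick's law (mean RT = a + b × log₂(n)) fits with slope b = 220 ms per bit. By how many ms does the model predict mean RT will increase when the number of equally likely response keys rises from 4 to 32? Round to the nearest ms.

660 ms

ΔRT = (a + b log₂ n₂) − (a + b log₂ n₁) = b·(log₂ n₂ − log₂ n₁).
log₂(32) − log₂(4) = log₂(32/4) = log₂(8) = 3.
ΔRT = 220 × 3.0000 = 660.000 ms.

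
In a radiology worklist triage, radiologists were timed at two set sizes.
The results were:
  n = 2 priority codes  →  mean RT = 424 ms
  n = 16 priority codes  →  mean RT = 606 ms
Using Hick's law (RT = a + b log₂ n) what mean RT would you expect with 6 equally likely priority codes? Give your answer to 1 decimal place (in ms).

520.2 ms

Solve the two-equation system in a and b:
  b = (606 − 424) / (log₂ 16 − log₂ 2) = 182 / (4 − 1) = 60.667 ms/bit
  a = 424 − 60.667 × 1 = 363.333 ms
Then RT(6) = 363.333 + 60.667 × log₂ 6 = 363.333 + 60.667 × 2.5850 ≈ 520.154 ms.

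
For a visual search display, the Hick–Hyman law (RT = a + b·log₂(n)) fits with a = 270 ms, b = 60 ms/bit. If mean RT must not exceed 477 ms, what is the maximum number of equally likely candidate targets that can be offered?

10

Information budget: (477 − 270)/60 = 3.4500 bits, so n ≤ 2^3.4500 = 10.928 → at most 10.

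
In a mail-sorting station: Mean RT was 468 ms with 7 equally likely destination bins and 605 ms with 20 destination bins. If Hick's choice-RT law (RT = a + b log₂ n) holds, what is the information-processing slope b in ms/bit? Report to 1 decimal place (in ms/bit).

90.5 ms/bit

Slope: b = (605 − 468) / (log₂ 20 − log₂ 7) = 137/1.5146 = 90.455 ms/bit.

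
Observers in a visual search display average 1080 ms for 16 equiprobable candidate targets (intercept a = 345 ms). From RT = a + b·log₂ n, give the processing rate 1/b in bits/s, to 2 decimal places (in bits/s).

Choice component = 1080 − 345 = 735 ms over log₂(16) = 4 bits.
b = 735 / 4 = 183.750 ms/bit, so 1/b = 5.442 bits/s.

5.44 bits/s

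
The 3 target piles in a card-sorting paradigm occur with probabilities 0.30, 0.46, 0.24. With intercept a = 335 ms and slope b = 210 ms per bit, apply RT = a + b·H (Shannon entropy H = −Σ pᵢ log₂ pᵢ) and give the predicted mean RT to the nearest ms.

656 ms

Entropy contributions −pᵢ log₂ pᵢ: 0.5211, 0.5153, 0.4941; sum H = 1.5306 bits.
RT = a + bH = 335 + 210·1.5306 = 656.42 ms.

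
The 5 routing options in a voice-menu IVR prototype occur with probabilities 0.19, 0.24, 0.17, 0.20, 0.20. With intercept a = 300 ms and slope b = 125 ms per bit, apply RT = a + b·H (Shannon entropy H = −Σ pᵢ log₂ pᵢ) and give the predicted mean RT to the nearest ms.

589 ms

H = 0.19·log₂(1/0.19) + 0.24·log₂(1/0.24) + 0.17·log₂(1/0.17) + 0.20·log₂(1/0.20) + 0.20·log₂(1/0.20) = 2.3127 bits.
RT = 300 + 125 × 2.3127 = 589.09 ms.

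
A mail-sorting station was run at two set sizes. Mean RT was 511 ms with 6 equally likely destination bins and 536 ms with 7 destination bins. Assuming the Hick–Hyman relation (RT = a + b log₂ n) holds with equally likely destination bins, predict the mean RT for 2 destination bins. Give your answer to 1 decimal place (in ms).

With log₂ n on the abscissa the relation is linear; from the two conditions:
  b = (536 − 511) / (log₂ 7 − log₂ 6) = 25 / (2.8074 − 2.5850) = 112.414 ms/bit
  a = 511 − 112.414 × 2.5850 = 220.414 ms
Then RT(2) = 220.414 + 112.414 × log₂ 2 = 220.414 + 112.414 × 1 ≈ 332.828 ms.

332.8 ms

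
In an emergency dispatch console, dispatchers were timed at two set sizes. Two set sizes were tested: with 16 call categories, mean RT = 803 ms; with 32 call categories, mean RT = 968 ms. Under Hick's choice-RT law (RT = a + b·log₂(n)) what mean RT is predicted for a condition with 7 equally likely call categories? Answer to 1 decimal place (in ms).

With log₂ n on the abscissa the relation is linear; from the two conditions:
  b = (968 − 803) / (log₂ 32 − log₂ 16) = 165 / (5 − 4) = 165.000 ms/bit
  a = 803 − 165.000 × 4 = 143.000 ms
Then RT(7) = 143.000 + 165.000 × log₂ 7 = 143.000 + 165.000 × 2.8074 ≈ 606.214 ms.

606.2 ms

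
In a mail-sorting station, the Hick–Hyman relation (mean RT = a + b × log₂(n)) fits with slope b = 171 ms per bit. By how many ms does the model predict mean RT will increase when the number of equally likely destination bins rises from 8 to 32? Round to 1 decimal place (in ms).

Only the slope matters, since a is common to both: ΔRT = b·log₂(n₂/n₁).
log₂(32) − log₂(8) = log₂(32/8) = log₂(4) = 2.
ΔRT = 171 × 2.0000 = 342.000 ms.

342.0 ms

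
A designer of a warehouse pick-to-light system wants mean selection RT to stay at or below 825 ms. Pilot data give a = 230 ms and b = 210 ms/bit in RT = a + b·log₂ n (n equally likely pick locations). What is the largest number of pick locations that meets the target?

210·log₂ n ≤ 825 − 230 = 595, giving log₂ n ≤ 2.8333 and n ≤ 7.127. The largest whole number is 7.

7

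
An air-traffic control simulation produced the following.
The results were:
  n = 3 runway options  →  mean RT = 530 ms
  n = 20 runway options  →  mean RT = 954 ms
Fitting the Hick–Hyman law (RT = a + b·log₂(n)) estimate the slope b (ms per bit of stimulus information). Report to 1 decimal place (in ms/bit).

154.9 ms/bit

b = (RT₂ − RT₁)/(log₂ n₂ − log₂ n₁) = (954 − 530)/(4.3219 − 1.5850) = 154.916 ms/bit.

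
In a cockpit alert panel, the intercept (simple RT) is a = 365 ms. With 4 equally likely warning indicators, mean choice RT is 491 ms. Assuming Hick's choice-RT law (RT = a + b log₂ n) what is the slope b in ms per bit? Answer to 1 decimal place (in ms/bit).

4 alternatives carry log₂ 4 = 2 bits; the choice cost is 491 − 365 = 126 ms, so b = 126/2 = 63.000 ms/bit.

63.0 ms/bit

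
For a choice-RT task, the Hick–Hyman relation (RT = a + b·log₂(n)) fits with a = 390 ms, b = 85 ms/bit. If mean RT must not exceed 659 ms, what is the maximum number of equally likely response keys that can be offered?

8

Information budget: (659 − 390)/85 = 3.1647 bits, so n ≤ 2^3.1647 = 8.968 → at most 8.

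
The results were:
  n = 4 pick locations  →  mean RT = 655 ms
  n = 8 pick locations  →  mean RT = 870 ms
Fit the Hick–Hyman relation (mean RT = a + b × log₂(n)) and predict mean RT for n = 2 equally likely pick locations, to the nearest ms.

With log₂ n on the abscissa the relation is linear; from the two conditions:
  b = (870 − 655) / (log₂ 8 − log₂ 4) = 215 / (3 − 2) = 215 ms/bit
  a = 655 − 215 × 2 = 225 ms
Then RT(2) = 225 + 215 × log₂ 2 = 225 + 215 × 1 ≈ 440.000 ms.

440 ms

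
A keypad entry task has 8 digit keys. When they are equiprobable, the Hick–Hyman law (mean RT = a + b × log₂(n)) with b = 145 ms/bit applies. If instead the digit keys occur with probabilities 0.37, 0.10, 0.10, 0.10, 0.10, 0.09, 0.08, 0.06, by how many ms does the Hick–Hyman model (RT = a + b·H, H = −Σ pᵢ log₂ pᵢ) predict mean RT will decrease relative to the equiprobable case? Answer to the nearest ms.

The RT saving is b·ΔH. Equiprobable H₀ = log₂(8) = 3.0000 bits; with the given probabilities H = 2.7072 bits.
b·(H₀ − H) = 145 × (3.0000 − 2.7072) = 42.46 ms.

42 ms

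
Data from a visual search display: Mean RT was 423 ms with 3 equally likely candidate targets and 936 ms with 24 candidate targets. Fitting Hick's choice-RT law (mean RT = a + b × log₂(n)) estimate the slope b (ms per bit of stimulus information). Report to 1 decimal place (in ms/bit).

171.0 ms/bit

The slope on a log₂ axis is (936 − 423) / (4.5850 − 1.5850) = 171.000 ms/bit.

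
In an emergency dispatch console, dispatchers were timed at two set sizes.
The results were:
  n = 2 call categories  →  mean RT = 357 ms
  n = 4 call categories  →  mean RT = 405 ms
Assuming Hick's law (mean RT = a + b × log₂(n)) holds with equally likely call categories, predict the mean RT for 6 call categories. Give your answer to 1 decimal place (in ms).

With log₂ n on the abscissa the relation is linear; from the two conditions:
  b = (405 − 357) / (log₂ 4 − log₂ 2) = 48 / (2 − 1) = 48.000 ms/bit
  a = 357 − 48.000 × 1 = 309.000 ms
Then RT(6) = 309.000 + 48.000 × log₂ 6 = 309.000 + 48.000 × 2.5850 ≈ 433.078 ms.

433.1 ms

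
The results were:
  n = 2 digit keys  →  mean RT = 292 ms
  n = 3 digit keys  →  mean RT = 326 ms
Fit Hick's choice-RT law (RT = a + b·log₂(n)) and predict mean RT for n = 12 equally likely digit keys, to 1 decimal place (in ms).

442.2 ms

Solve the two-equation system in a and b:
  b = (326 − 292) / (log₂ 3 − log₂ 2) = 34 / (1.5850 − 1) = 58.123 ms/bit
  a = 292 − 58.123 × 1 = 233.877 ms
Then RT(12) = 233.877 + 58.123 × log₂ 12 = 233.877 + 58.123 × 3.5850 ≈ 442.247 ms.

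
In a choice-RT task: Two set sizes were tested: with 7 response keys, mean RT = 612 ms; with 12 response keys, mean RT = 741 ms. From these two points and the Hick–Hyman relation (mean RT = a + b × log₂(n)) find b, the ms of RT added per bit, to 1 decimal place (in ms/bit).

165.9 ms/bit

Slope: b = (741 − 612) / (log₂ 12 − log₂ 7) = 129/0.7776 = 165.893 ms/bit.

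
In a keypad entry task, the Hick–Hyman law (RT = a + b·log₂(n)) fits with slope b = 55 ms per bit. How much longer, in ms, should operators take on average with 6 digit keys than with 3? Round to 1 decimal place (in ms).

Only the slope matters, since a is common to both: ΔRT = b·log₂(n₂/n₁).
log₂(6) − log₂(3) = log₂(6/3) = log₂(2) = 1.
ΔRT = 55 × 1.0000 = 55.000 ms.

55.0 ms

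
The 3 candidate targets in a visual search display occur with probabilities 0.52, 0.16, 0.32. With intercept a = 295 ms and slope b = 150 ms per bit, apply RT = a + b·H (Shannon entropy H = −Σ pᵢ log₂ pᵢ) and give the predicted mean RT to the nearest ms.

Entropy contributions −pᵢ log₂ pᵢ: 0.4906, 0.4230, 0.5260; sum H = 1.4396 bits.
RT = a + bH = 295 + 150·1.4396 = 510.94 ms.

511 ms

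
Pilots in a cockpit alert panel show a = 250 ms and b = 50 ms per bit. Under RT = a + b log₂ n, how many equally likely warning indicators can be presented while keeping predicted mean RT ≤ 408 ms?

Information budget: (408 − 250)/50 = 3.1600 bits, so n ≤ 2^3.1600 = 8.938 → at most 8.

8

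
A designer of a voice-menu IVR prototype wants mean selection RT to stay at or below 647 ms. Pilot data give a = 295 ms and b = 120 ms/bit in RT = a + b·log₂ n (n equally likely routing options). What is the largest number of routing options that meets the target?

7

Information budget: (647 − 295)/120 = 2.9333 bits, so n ≤ 2^2.9333 = 7.639 → at most 7.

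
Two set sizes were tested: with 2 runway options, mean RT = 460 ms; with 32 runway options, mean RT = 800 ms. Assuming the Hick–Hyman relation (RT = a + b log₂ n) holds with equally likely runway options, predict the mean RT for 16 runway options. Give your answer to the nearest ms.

With log₂ n on the abscissa the relation is linear; from the two conditions:
  b = (800 − 460) / (log₂ 32 − log₂ 2) = 340 / (5 − 1) = 85 ms/bit
  a = 460 − 85 × 1 = 375 ms
Then RT(16) = 375 + 85 × log₂ 16 = 375 + 85 × 4 ≈ 715.000 ms.

715 ms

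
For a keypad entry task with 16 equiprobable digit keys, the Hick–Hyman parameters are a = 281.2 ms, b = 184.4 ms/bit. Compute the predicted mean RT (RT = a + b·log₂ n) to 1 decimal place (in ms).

log₂(16) = 4 bits, so RT = 281.2 + 184.4 × 4 ≈ 1018.800 ms.

1018.8 ms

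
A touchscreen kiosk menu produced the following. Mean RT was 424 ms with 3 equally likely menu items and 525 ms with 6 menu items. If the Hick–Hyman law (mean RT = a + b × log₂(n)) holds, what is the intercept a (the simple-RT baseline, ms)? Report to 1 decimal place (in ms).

263.9 ms

The slope on a log₂ axis is (525 − 424) / (2.5850 − 1.5850) = 101.000 ms/bit.
Intercept: a = 424 − 101.000·log₂(3) = 263.919 ms.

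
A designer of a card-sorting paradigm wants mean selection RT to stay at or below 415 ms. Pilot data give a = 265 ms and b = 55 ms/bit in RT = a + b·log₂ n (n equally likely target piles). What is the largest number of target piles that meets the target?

6

Set 265 + 55·log₂ n ≤ 415 → log₂ n ≤ (415 − 265)/55 = 2.7273.
So n ≤ 2^2.7273 = 6.622; the largest integer n is 6.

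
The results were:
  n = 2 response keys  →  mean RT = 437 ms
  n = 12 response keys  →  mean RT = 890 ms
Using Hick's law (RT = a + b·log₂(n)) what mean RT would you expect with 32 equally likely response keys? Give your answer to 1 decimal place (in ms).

Solve the two-equation system in a and b:
  b = (890 − 437) / (log₂ 12 − log₂ 2) = 453 / (3.5850 − 1) = 175.244 ms/bit
  a = 437 − 175.244 × 1 = 261.756 ms
Then RT(32) = 261.756 + 175.244 × log₂ 32 = 261.756 + 175.244 × 5 ≈ 1137.977 ms.

1138.0 ms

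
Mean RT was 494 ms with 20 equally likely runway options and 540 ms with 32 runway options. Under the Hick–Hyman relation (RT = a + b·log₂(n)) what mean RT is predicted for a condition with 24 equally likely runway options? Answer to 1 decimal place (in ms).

511.8 ms

RT is linear in log₂ n, so two points fix the line:
  b = (540 − 494) / (log₂ 32 − log₂ 20) = 46 / (5 − 4.3219) = 67.839 ms/bit
  a = 494 − 67.839 × 4.3219 = 200.803 ms
Then RT(24) = 200.803 + 67.839 × log₂ 24 = 200.803 + 67.839 × 4.5850 ≈ 511.844 ms.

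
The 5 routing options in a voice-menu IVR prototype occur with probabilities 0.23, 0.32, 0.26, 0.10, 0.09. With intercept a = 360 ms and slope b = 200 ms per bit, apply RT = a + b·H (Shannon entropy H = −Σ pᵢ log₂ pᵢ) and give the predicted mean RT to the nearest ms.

Entropy contributions −pᵢ log₂ pᵢ: 0.4877, 0.5260, 0.5053, 0.3322, 0.3127; sum H = 2.1638 bits.
RT = a + bH = 360 + 200·2.1638 = 792.77 ms.

793 ms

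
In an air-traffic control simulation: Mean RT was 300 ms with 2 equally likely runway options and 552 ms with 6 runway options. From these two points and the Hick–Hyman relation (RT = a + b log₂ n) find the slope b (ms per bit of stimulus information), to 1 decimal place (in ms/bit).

159.0 ms/bit

b = (RT₂ − RT₁)/(log₂ n₂ − log₂ n₁) = (552 − 300)/(2.5850 − 1) = 158.994 ms/bit.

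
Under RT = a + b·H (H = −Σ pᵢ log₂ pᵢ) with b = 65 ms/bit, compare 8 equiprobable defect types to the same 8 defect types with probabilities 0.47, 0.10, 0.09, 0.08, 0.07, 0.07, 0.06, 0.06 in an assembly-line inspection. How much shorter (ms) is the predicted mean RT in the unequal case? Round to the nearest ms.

34 ms

The RT saving is b·ΔH. Equiprobable H₀ = log₂(8) = 3.0000 bits; with the given probabilities H = 2.4725 bits.
b·(H₀ − H) = 65 × (3.0000 − 2.4725) = 34.29 ms.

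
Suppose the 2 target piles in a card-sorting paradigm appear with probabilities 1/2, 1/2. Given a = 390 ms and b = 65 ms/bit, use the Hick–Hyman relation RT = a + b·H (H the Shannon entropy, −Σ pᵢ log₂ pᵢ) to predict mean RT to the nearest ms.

H = −Σ pᵢ log₂ pᵢ = 0.5·1 + 0.5·1 = 1.000 bits.
RT = 390 + 65 × 1.000 = 455.00 ms.

455 ms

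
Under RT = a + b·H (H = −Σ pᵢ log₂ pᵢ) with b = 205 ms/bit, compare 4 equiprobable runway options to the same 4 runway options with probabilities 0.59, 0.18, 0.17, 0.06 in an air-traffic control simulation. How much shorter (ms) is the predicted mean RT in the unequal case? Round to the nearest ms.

Equiprobable entropy H₀ = log₂ 4 = 2.0000 bits.
Skewed entropy H = −Σ pᵢ log₂ pᵢ = 1.5725 bits.
ΔRT = b·(H₀ − H) = 205 × 0.4275 = 87.63 ms.

88 ms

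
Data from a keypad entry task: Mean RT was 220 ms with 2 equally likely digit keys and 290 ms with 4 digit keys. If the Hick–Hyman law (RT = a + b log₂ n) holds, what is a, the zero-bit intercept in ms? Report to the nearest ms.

The slope on a log₂ axis is (290 − 220) / (2 − 1) = 70 ms/bit.
a = RT₁ − b·log₂ n₁ = 220 − 70 × 1 = 150.000 ms.

150 ms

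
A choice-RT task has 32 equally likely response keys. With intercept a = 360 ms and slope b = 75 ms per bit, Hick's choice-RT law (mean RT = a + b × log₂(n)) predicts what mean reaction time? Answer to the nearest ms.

735 ms

log₂(32) = 5 bits, so RT = 360 + 75 × 5 ≈ 735.000 ms.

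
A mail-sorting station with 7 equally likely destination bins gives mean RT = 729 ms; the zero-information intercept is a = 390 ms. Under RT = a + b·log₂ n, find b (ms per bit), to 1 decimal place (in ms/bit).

7 alternatives carry log₂ 7 = 2.8074 bits; the choice cost is 729 − 390 = 339 ms, so b = 339/2.8074 = 120.754 ms/bit.

120.8 ms/bit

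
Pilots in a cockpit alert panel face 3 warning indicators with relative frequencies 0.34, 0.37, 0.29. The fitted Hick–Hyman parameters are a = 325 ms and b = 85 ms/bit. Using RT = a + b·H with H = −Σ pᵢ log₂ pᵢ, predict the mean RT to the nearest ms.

459 ms

H = 0.34·log₂(1/0.34) + 0.37·log₂(1/0.37) + 0.29·log₂(1/0.29) = 1.5778 bits.
RT = 325 + 85 × 1.5778 = 459.11 ms.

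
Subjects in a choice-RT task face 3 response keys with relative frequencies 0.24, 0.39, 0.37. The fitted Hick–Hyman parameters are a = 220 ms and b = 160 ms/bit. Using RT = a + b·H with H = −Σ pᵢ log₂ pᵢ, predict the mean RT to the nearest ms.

469 ms

Entropy contributions −pᵢ log₂ pᵢ: 0.4941, 0.5298, 0.5307; sum H = 1.5547 bits.
RT = a + bH = 220 + 160·1.5547 = 468.75 ms.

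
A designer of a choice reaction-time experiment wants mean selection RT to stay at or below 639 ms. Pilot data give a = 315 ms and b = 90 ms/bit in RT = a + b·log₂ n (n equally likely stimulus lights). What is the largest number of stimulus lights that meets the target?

12

90·log₂ n ≤ 639 − 315 = 324, giving log₂ n ≤ 3.6000 and n ≤ 12.126. The largest whole number is 12.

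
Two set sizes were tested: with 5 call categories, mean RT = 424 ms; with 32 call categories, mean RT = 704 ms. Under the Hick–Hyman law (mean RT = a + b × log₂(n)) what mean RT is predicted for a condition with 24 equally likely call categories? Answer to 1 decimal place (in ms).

RT is linear in log₂ n, so two points fix the line:
  b = (704 − 424) / (log₂ 32 − log₂ 5) = 280 / (5 − 2.3219) = 104.553 ms/bit
  a = 424 − 104.553 × 2.3219 = 181.236 ms
Then RT(24) = 181.236 + 104.553 × log₂ 24 = 181.236 + 104.553 × 4.5850 ≈ 660.607 ms.

660.6 ms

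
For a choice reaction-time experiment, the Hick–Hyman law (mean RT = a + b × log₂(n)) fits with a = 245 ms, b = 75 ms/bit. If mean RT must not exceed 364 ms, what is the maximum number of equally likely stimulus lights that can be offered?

3

75·log₂ n ≤ 364 − 245 = 119, giving log₂ n ≤ 1.5867 and n ≤ 3.004. The largest whole number is 3.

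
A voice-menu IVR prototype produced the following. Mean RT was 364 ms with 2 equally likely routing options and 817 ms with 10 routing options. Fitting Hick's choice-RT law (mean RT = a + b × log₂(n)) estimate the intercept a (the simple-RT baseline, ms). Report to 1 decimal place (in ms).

b = (RT₂ − RT₁)/(log₂ n₂ − log₂ n₁) = (817 − 364)/(3.3219 − 1) = 195.096 ms/bit.
a = RT₁ − b·log₂ n₁ = 364 − 195.096 × 1 = 168.904 ms.

168.9 ms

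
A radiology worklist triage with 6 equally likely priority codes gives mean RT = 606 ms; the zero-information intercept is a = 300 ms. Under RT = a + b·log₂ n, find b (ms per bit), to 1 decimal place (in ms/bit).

6 alternatives carry log₂ 6 = 2.5850 bits; the choice cost is 606 − 300 = 306 ms, so b = 306/2.5850 = 118.377 ms/bit.

118.4 ms/bit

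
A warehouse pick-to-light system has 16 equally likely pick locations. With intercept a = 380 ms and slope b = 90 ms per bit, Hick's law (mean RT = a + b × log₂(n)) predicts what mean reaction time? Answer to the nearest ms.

log₂(16) = 4 bits, so RT = 380 + 90 × 4 ≈ 740.000 ms.

740 ms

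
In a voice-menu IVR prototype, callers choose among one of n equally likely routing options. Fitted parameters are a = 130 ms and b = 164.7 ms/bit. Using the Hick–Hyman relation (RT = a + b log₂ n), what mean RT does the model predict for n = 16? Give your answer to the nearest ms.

log₂(16) = 4 bits, so RT = 130 + 164.7 × 4 ≈ 788.800 ms.

789 ms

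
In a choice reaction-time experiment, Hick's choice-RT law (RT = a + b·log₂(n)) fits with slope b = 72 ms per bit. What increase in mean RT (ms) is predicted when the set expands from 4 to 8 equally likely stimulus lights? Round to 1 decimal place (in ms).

The intercept a cancels: ΔRT = b·(log₂ n₂ − log₂ n₁) = b·log₂(n₂/n₁).
log₂(8) − log₂(4) = log₂(8/4) = log₂(2) = 1.
ΔRT = 72 × 1.0000 = 72.000 ms.

72.0 ms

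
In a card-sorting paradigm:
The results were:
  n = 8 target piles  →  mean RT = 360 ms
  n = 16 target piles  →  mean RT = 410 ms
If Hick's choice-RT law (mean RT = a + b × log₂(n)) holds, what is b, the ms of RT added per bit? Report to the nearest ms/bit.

50 ms/bit

The slope on a log₂ axis is (410 − 360) / (4 − 3) = 50 ms/bit.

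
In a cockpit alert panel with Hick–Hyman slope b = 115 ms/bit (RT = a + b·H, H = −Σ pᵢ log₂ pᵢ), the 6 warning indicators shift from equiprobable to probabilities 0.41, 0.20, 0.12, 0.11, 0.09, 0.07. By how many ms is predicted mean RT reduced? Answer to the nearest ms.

34 ms

Equiprobable entropy H₀ = log₂ 6 = 2.5850 bits.
Skewed entropy H = −Σ pᵢ log₂ pᵢ = 2.2903 bits.
ΔRT = b·(H₀ − H) = 115 × 0.2946 = 33.88 ms.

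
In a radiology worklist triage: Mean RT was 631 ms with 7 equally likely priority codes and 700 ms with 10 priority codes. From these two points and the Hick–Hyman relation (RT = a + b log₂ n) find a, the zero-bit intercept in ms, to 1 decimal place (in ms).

b = (RT₂ − RT₁)/(log₂ n₂ − log₂ n₁) = (700 − 631)/(3.3219 − 2.8074) = 134.092 ms/bit.
a = RT₁ − b·log₂ n₁ = 631 − 134.092 × 2.8074 = 254.557 ms.

254.6 ms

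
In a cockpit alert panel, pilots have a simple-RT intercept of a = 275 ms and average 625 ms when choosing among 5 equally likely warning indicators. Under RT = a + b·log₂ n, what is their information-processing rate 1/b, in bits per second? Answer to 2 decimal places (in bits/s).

6.63 bits/s

b = (625 − 275)/log₂ 5 = 350/2.3219 = 150.737 ms per bit = 0.15074 s/bit; the reciprocal is 6.634 bits/s.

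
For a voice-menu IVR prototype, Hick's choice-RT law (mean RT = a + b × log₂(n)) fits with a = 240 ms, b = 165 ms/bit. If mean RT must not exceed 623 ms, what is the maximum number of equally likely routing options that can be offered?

Information budget: (623 − 240)/165 = 2.3212 bits, so n ≤ 2^2.3212 = 4.998 → at most 4.

4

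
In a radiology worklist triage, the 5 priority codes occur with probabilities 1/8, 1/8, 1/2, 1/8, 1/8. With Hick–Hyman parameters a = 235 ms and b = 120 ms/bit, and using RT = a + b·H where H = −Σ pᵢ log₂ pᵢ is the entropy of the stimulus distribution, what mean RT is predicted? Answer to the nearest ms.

475 ms

Each term −pᵢ log₂ pᵢ: 0.125·3 + 0.125·3 + 0.5·1 + 0.125·3 + 0.125·3; summed, H = 2.000 bits.
Mean RT = a + bH = 235 + 120·2.000 = 475.00 ms.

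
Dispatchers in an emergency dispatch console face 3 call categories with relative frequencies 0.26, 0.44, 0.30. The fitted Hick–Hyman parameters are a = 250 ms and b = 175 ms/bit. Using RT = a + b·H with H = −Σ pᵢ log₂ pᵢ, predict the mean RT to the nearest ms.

Entropy contributions −pᵢ log₂ pᵢ: 0.5053, 0.5211, 0.5211; sum H = 1.5475 bits.
RT = a + bH = 250 + 175·1.5475 = 520.82 ms.

521 ms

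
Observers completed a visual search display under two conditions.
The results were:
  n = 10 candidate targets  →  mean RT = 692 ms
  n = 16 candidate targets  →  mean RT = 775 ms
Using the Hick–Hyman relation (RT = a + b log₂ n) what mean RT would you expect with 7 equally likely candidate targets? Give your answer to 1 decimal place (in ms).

Fit slope and intercept:
  b = (775 − 692) / (log₂ 16 − log₂ 10) = 83 / (4 − 3.3219) = 122.406 ms/bit
  a = 692 − 122.406 × 3.3219 = 285.376 ms
Then RT(7) = 285.376 + 122.406 × log₂ 7 = 285.376 + 122.406 × 2.8074 ≈ 629.013 ms.

629.0 ms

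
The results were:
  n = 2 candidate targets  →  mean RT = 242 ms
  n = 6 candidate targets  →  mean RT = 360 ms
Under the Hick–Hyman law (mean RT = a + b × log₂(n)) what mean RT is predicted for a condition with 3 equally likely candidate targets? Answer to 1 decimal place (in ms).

With log₂ n on the abscissa the relation is linear; from the two conditions:
  b = (360 − 242) / (log₂ 6 − log₂ 2) = 118 / (2.5850 − 1) = 74.450 ms/bit
  a = 242 − 74.450 × 1 = 167.550 ms
Then RT(3) = 167.550 + 74.450 × log₂ 3 = 167.550 + 74.450 × 1.5850 ≈ 285.550 ms.

285.6 ms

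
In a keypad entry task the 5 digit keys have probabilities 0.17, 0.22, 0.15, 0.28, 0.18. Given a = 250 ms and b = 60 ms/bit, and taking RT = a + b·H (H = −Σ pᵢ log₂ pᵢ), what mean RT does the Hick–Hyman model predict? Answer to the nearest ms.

Entropy contributions −pᵢ log₂ pᵢ: 0.4346, 0.4806, 0.4105, 0.5142, 0.4453; sum H = 2.2852 bits.
RT = a + bH = 250 + 60·2.2852 = 387.11 ms.

387 ms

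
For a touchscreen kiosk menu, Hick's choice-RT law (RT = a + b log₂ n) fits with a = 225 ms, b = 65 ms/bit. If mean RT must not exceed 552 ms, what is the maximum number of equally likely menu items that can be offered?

Set 225 + 65·log₂ n ≤ 552 → log₂ n ≤ (552 − 225)/65 = 5.0308.
So n ≤ 2^5.0308 = 32.690; the largest integer n is 32.

32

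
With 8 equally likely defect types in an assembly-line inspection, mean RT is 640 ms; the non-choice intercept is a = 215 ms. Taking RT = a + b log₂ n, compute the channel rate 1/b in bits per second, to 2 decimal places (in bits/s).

b = (640 − 215)/log₂ 8 = 425/3 = 141.667 ms per bit = 0.14167 s/bit; the reciprocal is 7.059 bits/s.

7.06 bits/s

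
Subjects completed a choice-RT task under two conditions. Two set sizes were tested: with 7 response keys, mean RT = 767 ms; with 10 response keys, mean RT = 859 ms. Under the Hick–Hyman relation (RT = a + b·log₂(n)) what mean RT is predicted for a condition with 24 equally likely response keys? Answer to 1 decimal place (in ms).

Fit slope and intercept:
  b = (859 − 767) / (log₂ 10 − log₂ 7) = 92 / (3.3219 − 2.8074) = 178.789 ms/bit
  a = 767 − 178.789 × 2.8074 = 265.076 ms
Then RT(24) = 265.076 + 178.789 × log₂ 24 = 265.076 + 178.789 × 4.5850 ≈ 1084.817 ms.

1084.8 ms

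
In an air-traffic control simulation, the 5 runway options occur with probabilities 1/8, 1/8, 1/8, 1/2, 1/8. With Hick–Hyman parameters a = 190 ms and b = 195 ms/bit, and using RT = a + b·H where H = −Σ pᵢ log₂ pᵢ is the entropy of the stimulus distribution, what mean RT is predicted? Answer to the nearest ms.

580 ms

Each term −pᵢ log₂ pᵢ: 0.125·3 + 0.125·3 + 0.125·3 + 0.5·1 + 0.125·3; summed, H = 2.000 bits.
Mean RT = a + bH = 190 + 195·2.000 = 580.00 ms.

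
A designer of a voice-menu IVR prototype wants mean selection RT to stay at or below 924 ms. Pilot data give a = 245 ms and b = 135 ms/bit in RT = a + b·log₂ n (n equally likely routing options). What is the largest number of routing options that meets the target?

Set 245 + 135·log₂ n ≤ 924 → log₂ n ≤ (924 − 245)/135 = 5.0296.
So n ≤ 2^5.0296 = 32.664; the largest integer n is 32.

32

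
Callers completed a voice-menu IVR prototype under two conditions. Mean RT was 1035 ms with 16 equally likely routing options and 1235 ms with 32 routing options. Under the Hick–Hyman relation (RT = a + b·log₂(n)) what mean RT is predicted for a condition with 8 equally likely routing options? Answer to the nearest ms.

835 ms

RT is linear in log₂ n, so two points fix the line:
  b = (1235 − 1035) / (log₂ 32 − log₂ 16) = 200 / (5 − 4) = 200 ms/bit
  a = 1035 − 200 × 4 = 235 ms
Then RT(8) = 235 + 200 × log₂ 8 = 235 + 200 × 3 ≈ 835.000 ms.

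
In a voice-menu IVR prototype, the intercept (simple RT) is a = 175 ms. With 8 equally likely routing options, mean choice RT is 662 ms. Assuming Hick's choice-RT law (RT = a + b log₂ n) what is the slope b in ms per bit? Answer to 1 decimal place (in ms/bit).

log₂(8) = 3 bits.
b = (RT − a)/log₂ n = (662 − 175) / 3 = 162.333 ms/bit.

162.3 ms/bit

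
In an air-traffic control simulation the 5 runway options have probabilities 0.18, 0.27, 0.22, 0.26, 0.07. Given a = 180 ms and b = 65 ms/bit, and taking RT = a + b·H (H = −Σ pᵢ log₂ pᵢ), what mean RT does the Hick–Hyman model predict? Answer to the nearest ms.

324 ms

H = 0.18·log₂(1/0.18) + 0.27·log₂(1/0.27) + 0.22·log₂(1/0.22) + 0.26·log₂(1/0.26) + 0.07·log₂(1/0.07) = 2.2097 bits.
RT = 180 + 65 × 2.2097 = 323.63 ms.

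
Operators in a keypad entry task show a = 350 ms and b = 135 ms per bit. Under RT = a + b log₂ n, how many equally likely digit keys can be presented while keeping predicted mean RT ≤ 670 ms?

5

135·log₂ n ≤ 670 − 350 = 320, giving log₂ n ≤ 2.3704 and n ≤ 5.171. The largest whole number is 5.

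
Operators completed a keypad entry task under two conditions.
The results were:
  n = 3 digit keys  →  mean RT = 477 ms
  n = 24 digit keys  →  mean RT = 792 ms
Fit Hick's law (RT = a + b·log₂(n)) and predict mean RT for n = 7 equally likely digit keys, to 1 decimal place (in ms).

Fit slope and intercept:
  b = (792 − 477) / (log₂ 24 − log₂ 3) = 315 / (4.5850 − 1.5850) = 105.000 ms/bit
  a = 477 − 105.000 × 1.5850 = 310.579 ms
Then RT(7) = 310.579 + 105.000 × log₂ 7 = 310.579 + 105.000 × 2.8074 ≈ 605.351 ms.

605.4 ms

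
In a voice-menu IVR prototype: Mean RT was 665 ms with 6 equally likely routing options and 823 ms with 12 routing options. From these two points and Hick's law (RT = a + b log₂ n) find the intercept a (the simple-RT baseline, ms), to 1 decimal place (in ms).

The slope on a log₂ axis is (823 − 665) / (3.5850 − 2.5850) = 158.000 ms/bit.
Intercept: a = 665 − 158.000·log₂(6) = 256.576 ms.

256.6 ms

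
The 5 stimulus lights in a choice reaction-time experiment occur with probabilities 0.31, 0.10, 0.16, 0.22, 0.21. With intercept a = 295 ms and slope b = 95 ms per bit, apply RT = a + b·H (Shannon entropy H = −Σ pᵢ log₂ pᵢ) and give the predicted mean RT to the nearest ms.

H = 0.31·log₂(1/0.31) + 0.10·log₂(1/0.10) + 0.16·log₂(1/0.16) + 0.22·log₂(1/0.22) + 0.21·log₂(1/0.21) = 2.2324 bits.
RT = 295 + 95 × 2.2324 = 507.08 ms.

507 ms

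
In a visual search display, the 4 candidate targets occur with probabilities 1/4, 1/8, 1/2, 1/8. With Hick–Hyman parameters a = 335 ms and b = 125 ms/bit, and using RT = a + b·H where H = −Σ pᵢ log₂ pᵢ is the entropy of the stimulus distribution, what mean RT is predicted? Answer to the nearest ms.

554 ms

H = −Σ pᵢ log₂ pᵢ = 0.25·2 + 0.125·3 + 0.5·1 + 0.125·3 = 1.750 bits.
RT = 335 + 125 × 1.750 = 553.75 ms.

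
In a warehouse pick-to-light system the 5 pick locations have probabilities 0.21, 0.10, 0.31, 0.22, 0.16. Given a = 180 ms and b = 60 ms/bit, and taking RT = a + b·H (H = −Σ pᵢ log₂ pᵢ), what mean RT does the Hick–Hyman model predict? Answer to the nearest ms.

H = 0.21·log₂(1/0.21) + 0.10·log₂(1/0.10) + 0.31·log₂(1/0.31) + 0.22·log₂(1/0.22) + 0.16·log₂(1/0.16) = 2.2324 bits.
RT = 180 + 60 × 2.2324 = 313.94 ms.

314 ms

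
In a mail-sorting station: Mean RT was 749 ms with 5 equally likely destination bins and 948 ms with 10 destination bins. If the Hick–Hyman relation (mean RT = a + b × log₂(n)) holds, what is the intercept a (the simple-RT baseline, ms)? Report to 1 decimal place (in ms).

286.9 ms

b = (RT₂ − RT₁)/(log₂ n₂ − log₂ n₁) = (948 − 749)/(3.3219 − 2.3219) = 199.000 ms/bit.
a = RT₁ − b·log₂ n₁ = 749 − 199.000 × 2.3219 = 286.936 ms.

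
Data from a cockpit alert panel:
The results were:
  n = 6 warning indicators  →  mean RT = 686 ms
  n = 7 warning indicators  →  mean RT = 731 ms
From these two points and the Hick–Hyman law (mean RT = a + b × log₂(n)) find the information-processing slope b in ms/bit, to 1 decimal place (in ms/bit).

b = (RT₂ − RT₁)/(log₂ n₂ − log₂ n₁) = (731 − 686)/(2.8074 − 2.5850) = 202.345 ms/bit.

202.3 ms/bit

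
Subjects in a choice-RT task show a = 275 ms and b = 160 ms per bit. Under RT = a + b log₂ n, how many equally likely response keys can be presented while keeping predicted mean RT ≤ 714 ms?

6

160·log₂ n ≤ 714 − 275 = 439, giving log₂ n ≤ 2.7437 and n ≤ 6.698. The largest whole number is 6.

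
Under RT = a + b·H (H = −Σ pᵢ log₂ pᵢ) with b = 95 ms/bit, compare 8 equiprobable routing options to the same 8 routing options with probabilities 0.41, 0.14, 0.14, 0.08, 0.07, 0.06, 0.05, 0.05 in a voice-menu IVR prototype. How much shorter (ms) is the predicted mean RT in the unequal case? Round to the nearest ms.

42 ms

Equiprobable entropy H₀ = log₂ 8 = 3.0000 bits.
Skewed entropy H = −Σ pᵢ log₂ pᵢ = 2.5574 bits.
ΔRT = b·(H₀ − H) = 95 × 0.4426 = 42.05 ms.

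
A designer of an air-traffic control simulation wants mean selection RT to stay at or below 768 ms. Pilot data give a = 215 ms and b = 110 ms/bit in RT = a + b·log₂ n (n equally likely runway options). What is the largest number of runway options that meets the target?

32

Set 215 + 110·log₂ n ≤ 768 → log₂ n ≤ (768 − 215)/110 = 5.0273.
So n ≤ 2^5.0273 = 32.611; the largest integer n is 32.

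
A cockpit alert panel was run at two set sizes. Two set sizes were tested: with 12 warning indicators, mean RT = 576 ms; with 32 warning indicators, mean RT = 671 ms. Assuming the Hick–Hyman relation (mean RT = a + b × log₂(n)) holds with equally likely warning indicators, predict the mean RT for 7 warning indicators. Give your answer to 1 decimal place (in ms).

Solve the two-equation system in a and b:
  b = (671 − 576) / (log₂ 32 − log₂ 12) = 95 / (5 − 3.5850) = 67.136 ms/bit
  a = 576 − 67.136 × 3.5850 = 335.320 ms
Then RT(7) = 335.320 + 67.136 × log₂ 7 = 335.320 + 67.136 × 2.8074 ≈ 523.795 ms.

523.8 ms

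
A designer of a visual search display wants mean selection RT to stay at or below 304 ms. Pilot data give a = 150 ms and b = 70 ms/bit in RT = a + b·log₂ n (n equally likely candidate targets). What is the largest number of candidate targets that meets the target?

4

Information budget: (304 − 150)/70 = 2.2000 bits, so n ≤ 2^2.2000 = 4.595 → at most 4.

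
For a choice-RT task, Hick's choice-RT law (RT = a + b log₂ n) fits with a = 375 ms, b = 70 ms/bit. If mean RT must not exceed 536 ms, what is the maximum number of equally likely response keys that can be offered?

4

Information budget: (536 − 375)/70 = 2.3000 bits, so n ≤ 2^2.3000 = 4.925 → at most 4.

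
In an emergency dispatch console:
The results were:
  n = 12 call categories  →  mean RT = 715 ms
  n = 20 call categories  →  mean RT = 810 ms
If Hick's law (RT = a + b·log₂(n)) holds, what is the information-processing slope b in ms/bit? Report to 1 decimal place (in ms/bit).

128.9 ms/bit

The slope on a log₂ axis is (810 − 715) / (4.3219 − 3.5850) = 128.907 ms/bit.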